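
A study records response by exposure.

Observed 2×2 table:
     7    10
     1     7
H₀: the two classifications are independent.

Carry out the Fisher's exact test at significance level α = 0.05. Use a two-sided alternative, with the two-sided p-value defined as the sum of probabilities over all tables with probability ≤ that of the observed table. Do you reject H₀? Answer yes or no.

Margins: r₁=17, r₂=8, c₁=8, c₂=17, n=25
p_obs = C(17,7)·C(8,1)/C(25,8); sum pmf over tables with pmf ≤ p_obs
p-value (two-sided) = 0.20518
At α=0.05: p ≥ α → fail to reject H₀

reject H₀: no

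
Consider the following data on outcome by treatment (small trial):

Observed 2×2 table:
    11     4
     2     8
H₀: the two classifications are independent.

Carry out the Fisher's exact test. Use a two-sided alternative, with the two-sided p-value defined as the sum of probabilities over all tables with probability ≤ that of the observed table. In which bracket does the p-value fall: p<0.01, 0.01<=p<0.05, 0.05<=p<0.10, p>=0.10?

Margins: r₁=15, r₂=10, c₁=13, c₂=12, n=25
p_obs = C(15,11)·C(10,2)/C(25,13); sum pmf over tables with pmf ≤ p_obs
p-value (two-sided) = 0.01542
→ bracket: 0.01<=p<0.05

p-value bracket: 0.01<=p<0.05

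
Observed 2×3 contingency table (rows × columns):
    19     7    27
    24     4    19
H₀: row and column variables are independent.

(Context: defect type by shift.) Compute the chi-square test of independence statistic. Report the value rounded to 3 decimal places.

test statistic = 2.440

Row totals [53, 47], col totals [43, 11, 46], n=100
χ² = (19−22.79)²/22.79 + (7−5.83)²/5.83 + (27−24.38)²/24.38 + (24−20.21)²/20.21 + (4−5.17)²/5.17 + (19−21.62)²/21.62 = 2.4397
df = 2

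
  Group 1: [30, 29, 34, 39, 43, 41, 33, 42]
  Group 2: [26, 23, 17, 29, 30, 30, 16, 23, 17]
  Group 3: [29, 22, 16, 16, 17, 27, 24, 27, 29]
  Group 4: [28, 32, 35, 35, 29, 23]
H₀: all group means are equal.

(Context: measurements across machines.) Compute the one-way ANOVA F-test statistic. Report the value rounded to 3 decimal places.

Group means [36.38, 23.44, 23.00, 30.33], grand mean 27.844
SSB = Σnᵢ(x̄ᵢ−x̄)² = 1004.788; SSW = ΣΣ(x−x̄ᵢ)² = 825.431
MSB = 1004.788/3 = 334.9294; MSW = 825.431/28 = 29.4797
F = MSB/MSW = 11.3614
df = (3, 28)

test statistic = 11.361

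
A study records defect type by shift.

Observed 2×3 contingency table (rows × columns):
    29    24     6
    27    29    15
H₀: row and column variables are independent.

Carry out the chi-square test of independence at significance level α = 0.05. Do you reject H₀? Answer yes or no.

Row totals [59, 71], col totals [56, 53, 21], n=130
χ² = (29−25.42)²/25.42 + (24−24.05)²/24.05 + (6−9.53)²/9.53 + (27−30.58)²/30.58 + (29−28.95)²/28.95 + (15−11.47)²/11.47 = 3.3209
df = 2
p-value (upper-tail) = 0.19006
At α=0.05: p ≥ α → fail to reject H₀

reject H₀: no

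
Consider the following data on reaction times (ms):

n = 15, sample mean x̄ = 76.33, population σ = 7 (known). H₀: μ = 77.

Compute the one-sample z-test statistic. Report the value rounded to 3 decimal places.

test statistic = -0.371

SE = σ/√n = 7/√15 = 1.8074
z = (x̄−μ₀)/SE = (76.33−77)/1.8074 = -0.3707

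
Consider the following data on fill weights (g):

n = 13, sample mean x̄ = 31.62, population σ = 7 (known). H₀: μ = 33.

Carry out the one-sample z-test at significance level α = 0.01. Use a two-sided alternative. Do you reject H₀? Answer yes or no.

reject H₀: no

SE = σ/√n = 7/√13 = 1.9415
z = (x̄−μ₀)/SE = (31.62−33)/1.9415 = -0.7108
p-value (two-sided) = 0.47720
At α=0.01: p ≥ α → fail to reject H₀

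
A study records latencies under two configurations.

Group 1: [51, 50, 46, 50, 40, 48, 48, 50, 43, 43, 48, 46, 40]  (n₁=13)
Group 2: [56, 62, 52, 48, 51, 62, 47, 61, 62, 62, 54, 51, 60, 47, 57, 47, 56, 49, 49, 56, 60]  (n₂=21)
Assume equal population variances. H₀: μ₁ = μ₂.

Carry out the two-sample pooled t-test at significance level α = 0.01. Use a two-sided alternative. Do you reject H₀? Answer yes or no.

reject H₀: yes

x̄₁=46.385, s₁=3.798, n₁=13
x̄₂=54.714, s₂=5.667, n₂=21
s_p² = [12·3.798² + 20·5.667²]/32 = 25.4801
SE = √(s_p²·(1/13+1/21)) = 1.7814
t = (46.385−54.714)/1.7814 = -4.6759
df = 32
p-value (two-sided) = 0.00005
At α=0.01: p < α → reject H₀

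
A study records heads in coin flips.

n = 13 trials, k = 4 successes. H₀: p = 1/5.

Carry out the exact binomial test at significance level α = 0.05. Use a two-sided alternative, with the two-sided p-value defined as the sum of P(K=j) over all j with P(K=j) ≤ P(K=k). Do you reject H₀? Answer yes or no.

Exact binomial: n=13, k=4, p₀=1/5=0.2000
P(X=j) = C(n,j)·p₀^j·(1−p₀)^(n−j); p = Σ P(X=j) over j with P(X=j) ≤ P(X=4)
p-value (two-sided) = 0.30765
At α=0.05: p ≥ α → fail to reject H₀

reject H₀: no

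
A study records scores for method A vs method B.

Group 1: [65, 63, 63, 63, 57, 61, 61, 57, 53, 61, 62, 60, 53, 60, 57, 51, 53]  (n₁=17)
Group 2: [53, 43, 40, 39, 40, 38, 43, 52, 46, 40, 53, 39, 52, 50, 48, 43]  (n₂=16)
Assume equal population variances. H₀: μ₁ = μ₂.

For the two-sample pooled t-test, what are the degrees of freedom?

degrees of freedom = 31

df = n₁ + n₂ − 2 = 17 + 16 − 2 = 31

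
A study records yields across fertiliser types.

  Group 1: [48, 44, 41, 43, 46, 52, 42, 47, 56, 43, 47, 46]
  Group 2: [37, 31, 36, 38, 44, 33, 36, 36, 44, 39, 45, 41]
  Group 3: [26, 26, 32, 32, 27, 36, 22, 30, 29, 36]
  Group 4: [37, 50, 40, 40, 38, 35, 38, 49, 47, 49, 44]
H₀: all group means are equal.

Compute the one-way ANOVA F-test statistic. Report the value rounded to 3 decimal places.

Group means [46.25, 38.33, 29.60, 42.45], grand mean 39.511
SSB = Σnᵢ(x̄ᵢ−x̄)² = 1639.201; SSW = ΣΣ(x−x̄ᵢ)² = 908.044
MSB = 1639.201/3 = 546.4002; MSW = 908.044/41 = 22.1474
F = MSB/MSW = 24.6711
df = (3, 41)

test statistic = 24.671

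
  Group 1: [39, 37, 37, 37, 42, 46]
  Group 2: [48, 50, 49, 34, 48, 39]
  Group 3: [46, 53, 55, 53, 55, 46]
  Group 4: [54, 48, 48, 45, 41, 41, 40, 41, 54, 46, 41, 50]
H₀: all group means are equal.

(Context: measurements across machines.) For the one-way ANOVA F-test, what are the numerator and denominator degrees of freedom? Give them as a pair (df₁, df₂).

degrees of freedom = [3, 26]

k = 4 groups, N = 30 total
df = (k−1, N−k) = (4−1, 30−4) = (3, 26)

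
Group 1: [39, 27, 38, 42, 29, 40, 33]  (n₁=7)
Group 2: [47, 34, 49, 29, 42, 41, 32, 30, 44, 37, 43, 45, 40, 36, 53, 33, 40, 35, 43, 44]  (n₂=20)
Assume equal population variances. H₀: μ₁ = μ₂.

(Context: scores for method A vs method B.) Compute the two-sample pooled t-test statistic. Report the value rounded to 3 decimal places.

test statistic = -1.592

x̄₁=35.429, s₁=5.798, n₁=7
x̄₂=39.850, s₂=6.483, n₂=20
s_p² = [6·5.798² + 19·6.483²]/25 = 40.0106
SE = √(s_p²·(1/7+1/20)) = 2.7778
t = (35.429−39.850)/2.7778 = -1.5917
df = 25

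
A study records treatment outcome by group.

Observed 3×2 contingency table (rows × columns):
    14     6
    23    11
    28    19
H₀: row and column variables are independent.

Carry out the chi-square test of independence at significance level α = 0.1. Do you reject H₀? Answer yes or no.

Row totals [20, 34, 47], col totals [65, 36], n=101
χ² = (14−12.87)²/12.87 + (6−7.13)²/7.13 + (23−21.88)²/21.88 + (11−12.12)²/12.12 + (28−30.25)²/30.25 + (19−16.75)²/16.75 = 0.9067
df = 2
p-value (upper-tail) = 0.63549
At α=0.1: p ≥ α → fail to reject H₀

reject H₀: no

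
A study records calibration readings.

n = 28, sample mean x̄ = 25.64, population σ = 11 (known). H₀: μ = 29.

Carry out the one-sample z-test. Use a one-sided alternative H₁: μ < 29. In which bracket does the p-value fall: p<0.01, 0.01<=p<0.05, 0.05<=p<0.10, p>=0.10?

SE = σ/√n = 11/√28 = 2.0788
z = (x̄−μ₀)/SE = (25.64−29)/2.0788 = -1.6163
p-value (one-sided, H₁ less) = 0.05301
→ bracket: 0.05<=p<0.10

p-value bracket: 0.05<=p<0.10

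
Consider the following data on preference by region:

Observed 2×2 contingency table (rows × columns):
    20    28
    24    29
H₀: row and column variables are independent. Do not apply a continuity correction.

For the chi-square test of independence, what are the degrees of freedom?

degrees of freedom = 1

df = (r−1)(c−1) = (2−1)·(2−1) = 1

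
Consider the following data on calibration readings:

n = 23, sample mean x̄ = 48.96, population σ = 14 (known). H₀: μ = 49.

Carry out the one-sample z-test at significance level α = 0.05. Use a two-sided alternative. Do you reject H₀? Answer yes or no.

reject H₀: no

SE = σ/√n = 14/√23 = 2.9192
z = (x̄−μ₀)/SE = (48.96−49)/2.9192 = -0.0137
p-value (two-sided) = 0.98907
At α=0.05: p ≥ α → fail to reject H₀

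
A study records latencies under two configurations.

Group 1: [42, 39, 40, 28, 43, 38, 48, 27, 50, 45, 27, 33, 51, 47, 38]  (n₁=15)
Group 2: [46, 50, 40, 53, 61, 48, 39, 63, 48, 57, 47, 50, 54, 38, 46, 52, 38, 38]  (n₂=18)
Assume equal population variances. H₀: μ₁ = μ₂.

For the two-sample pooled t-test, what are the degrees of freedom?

degrees of freedom = 31

df = n₁ + n₂ − 2 = 15 + 18 − 2 = 31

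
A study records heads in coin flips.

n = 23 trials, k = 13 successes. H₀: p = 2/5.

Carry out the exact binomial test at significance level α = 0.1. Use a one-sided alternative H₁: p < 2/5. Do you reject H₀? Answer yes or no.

Exact binomial: n=23, k=13, p₀=2/5=0.4000
P(X≤13) from Σ C(n,i)·p₀^i·(1−p₀)^(n−i)
p-value (one-sided, H₁ less) = 0.96508
At α=0.1: p ≥ α → fail to reject H₀

reject H₀: no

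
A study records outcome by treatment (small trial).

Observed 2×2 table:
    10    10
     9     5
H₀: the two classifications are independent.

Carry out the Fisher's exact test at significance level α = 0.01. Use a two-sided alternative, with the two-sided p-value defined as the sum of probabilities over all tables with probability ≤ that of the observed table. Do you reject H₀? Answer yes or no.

reject H₀: no

Margins: r₁=20, r₂=14, c₁=19, c₂=15, n=34
p_obs = C(20,10)·C(14,9)/C(34,19); sum pmf over tables with pmf ≤ p_obs
p-value (two-sided) = 0.49530
At α=0.01: p ≥ α → fail to reject H₀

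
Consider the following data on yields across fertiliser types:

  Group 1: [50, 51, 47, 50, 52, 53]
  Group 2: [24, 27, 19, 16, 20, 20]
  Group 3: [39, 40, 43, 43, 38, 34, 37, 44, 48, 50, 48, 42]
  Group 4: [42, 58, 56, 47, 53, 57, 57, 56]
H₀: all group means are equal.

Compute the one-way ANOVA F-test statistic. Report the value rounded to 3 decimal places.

Group means [50.50, 21.00, 42.17, 53.25], grand mean 42.531
SSB = Σnᵢ(x̄ᵢ−x̄)² = 4083.302; SSW = ΣΣ(x−x̄ᵢ)² = 588.667
MSB = 4083.302/3 = 1361.1007; MSW = 588.667/28 = 21.0238
F = MSB/MSW = 64.7409
df = (3, 28)

test statistic = 64.741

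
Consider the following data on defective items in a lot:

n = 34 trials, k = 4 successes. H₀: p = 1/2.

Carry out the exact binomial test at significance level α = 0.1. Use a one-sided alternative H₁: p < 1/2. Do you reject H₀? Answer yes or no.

Exact binomial: n=34, k=4, p₀=1/2=0.5000
P(X≤4) from Σ C(n,i)·p₀^i·(1−p₀)^(n−i)
p-value (one-sided, H₁ less) = 0.00000
At α=0.1: p < α → reject H₀

reject H₀: yes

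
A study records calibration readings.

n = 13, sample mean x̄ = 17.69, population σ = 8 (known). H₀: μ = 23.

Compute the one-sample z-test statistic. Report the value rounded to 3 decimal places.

test statistic = -2.393

SE = σ/√n = 8/√13 = 2.2188
z = (x̄−μ₀)/SE = (17.69−23)/2.2188 = -2.3932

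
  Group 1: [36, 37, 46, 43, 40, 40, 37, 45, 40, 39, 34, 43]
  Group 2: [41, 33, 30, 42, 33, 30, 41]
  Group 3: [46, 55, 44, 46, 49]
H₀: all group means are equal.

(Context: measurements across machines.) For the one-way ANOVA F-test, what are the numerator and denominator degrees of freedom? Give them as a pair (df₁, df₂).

k = 3 groups, N = 24 total
df = (k−1, N−k) = (3−1, 24−3) = (2, 21)

degrees of freedom = [2, 21]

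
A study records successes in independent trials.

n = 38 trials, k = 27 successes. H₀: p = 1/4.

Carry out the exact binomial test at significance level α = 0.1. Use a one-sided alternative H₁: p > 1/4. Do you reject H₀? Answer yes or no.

Exact binomial: n=38, k=27, p₀=1/4=0.2500
P(X≥27) from Σ C(n,i)·p₀^i·(1−p₀)^(n−i)
p-value (one-sided, H₁ greater) = 0.00000
At α=0.1: p < α → reject H₀

reject H₀: yes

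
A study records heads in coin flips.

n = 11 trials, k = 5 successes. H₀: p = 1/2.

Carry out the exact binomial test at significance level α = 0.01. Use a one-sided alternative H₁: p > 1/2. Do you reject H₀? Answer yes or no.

reject H₀: no

Exact binomial: n=11, k=5, p₀=1/2=0.5000
P(X≥5) from Σ C(n,i)·p₀^i·(1−p₀)^(n−i)
p-value (one-sided, H₁ greater) = 0.72559
At α=0.01: p ≥ α → fail to reject H₀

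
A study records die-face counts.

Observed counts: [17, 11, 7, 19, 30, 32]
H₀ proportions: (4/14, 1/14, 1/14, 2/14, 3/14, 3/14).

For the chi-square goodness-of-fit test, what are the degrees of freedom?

df = k − 1 = 6 − 1 = 5

degrees of freedom = 5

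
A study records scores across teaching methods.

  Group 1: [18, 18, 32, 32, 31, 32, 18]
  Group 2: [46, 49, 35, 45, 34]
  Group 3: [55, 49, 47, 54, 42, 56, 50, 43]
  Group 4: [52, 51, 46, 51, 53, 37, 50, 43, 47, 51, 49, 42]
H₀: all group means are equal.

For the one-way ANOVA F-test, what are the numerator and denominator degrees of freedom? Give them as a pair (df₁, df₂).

k = 4 groups, N = 32 total
df = (k−1, N−k) = (4−1, 32−4) = (3, 28)

degrees of freedom = [3, 28]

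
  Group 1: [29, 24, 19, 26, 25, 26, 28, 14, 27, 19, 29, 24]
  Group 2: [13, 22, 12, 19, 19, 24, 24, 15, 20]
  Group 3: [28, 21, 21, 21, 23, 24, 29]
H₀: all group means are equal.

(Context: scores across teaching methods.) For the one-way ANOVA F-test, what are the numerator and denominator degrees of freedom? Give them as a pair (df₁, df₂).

degrees of freedom = [2, 25]

k = 3 groups, N = 28 total
df = (k−1, N−k) = (3−1, 28−3) = (2, 25)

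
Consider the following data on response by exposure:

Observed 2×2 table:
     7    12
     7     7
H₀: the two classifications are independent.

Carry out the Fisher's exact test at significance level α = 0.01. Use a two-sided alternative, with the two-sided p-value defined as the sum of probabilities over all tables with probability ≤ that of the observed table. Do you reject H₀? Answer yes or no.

Margins: r₁=19, r₂=14, c₁=14, c₂=19, n=33
p_obs = C(19,7)·C(14,7)/C(33,14); sum pmf over tables with pmf ≤ p_obs
p-value (two-sided) = 0.49694
At α=0.01: p ≥ α → fail to reject H₀

reject H₀: no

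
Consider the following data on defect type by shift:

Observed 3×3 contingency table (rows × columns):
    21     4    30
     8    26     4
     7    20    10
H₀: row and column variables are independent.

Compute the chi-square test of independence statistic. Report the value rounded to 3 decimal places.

Row totals [55, 38, 37], col totals [36, 50, 44], n=130
χ² = (21−15.23)²/15.23 + (4−21.15)²/21.15 + (30−18.62)²/18.62 + (8−10.52)²/10.52 + (26−14.62)²/14.62 + (4−12.86)²/12.86 + (7−10.25)²/10.25 + (20−14.23)²/14.23 + (10−12.52)²/12.52 = 42.5122
df = 4

test statistic = 42.512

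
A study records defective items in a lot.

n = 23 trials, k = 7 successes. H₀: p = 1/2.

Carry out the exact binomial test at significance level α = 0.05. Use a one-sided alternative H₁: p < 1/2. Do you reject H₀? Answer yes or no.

reject H₀: yes

Exact binomial: n=23, k=7, p₀=1/2=0.5000
P(X≤7) from Σ C(n,i)·p₀^i·(1−p₀)^(n−i)
p-value (one-sided, H₁ less) = 0.04657
At α=0.05: p < α → reject H₀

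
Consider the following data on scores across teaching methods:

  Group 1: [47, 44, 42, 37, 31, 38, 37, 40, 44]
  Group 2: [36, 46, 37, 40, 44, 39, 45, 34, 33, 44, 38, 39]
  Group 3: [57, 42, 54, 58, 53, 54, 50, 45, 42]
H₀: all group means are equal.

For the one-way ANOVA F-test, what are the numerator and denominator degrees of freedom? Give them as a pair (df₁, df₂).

degrees of freedom = [2, 27]

k = 3 groups, N = 30 total
df = (k−1, N−k) = (3−1, 30−3) = (2, 27)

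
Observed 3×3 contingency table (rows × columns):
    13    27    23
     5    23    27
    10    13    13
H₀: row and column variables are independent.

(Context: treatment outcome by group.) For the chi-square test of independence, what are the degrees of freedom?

df = (r−1)(c−1) = (3−1)·(3−1) = 4

degrees of freedom = 4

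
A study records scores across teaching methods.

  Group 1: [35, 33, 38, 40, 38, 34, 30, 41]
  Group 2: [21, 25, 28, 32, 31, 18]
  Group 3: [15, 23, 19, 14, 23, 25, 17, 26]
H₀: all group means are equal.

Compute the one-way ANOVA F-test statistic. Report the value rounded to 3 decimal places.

Group means [36.12, 25.83, 20.25], grand mean 27.545
SSB = Σnᵢ(x̄ᵢ−x̄)² = 1032.246; SSW = ΣΣ(x−x̄ᵢ)² = 403.208
MSB = 1032.246/2 = 516.1231; MSW = 403.208/19 = 21.2215
F = MSB/MSW = 24.3208
df = (2, 19)

test statistic = 24.321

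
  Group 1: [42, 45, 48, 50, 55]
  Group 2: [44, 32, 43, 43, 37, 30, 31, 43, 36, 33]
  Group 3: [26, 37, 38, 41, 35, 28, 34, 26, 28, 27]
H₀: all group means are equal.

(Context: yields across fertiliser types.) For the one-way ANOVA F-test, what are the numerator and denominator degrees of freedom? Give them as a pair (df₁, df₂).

degrees of freedom = [2, 22]

k = 3 groups, N = 25 total
df = (k−1, N−k) = (3−1, 25−3) = (2, 22)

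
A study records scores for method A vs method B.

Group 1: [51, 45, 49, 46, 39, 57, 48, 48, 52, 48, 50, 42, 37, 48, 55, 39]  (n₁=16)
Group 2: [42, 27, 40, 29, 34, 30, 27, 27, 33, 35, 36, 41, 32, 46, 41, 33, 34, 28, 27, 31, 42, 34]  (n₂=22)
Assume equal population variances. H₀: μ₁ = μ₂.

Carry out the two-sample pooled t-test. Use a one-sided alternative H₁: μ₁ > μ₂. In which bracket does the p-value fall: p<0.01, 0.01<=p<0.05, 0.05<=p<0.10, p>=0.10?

x̄₁=47.125, s₁=5.655, n₁=16
x̄₂=34.045, s₂=5.769, n₂=22
s_p² = [15·5.655² + 21·5.769²]/36 = 32.7418
SE = √(s_p²·(1/16+1/22)) = 1.8801
t = (47.125−34.045)/1.8801 = 6.9570
df = 36
p-value (one-sided, H₁ greater) = 0.00000
→ bracket: p<0.01

p-value bracket: p<0.01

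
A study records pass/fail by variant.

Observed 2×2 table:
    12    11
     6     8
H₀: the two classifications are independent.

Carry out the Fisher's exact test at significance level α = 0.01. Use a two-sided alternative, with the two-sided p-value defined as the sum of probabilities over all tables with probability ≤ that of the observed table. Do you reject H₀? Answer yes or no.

Margins: r₁=23, r₂=14, c₁=18, c₂=19, n=37
p_obs = C(23,12)·C(14,6)/C(37,18); sum pmf over tables with pmf ≤ p_obs
p-value (two-sided) = 0.73743
At α=0.01: p ≥ α → fail to reject H₀

reject H₀: no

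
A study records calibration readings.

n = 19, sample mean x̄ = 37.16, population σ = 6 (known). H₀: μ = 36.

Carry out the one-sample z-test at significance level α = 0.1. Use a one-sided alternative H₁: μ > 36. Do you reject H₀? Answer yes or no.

reject H₀: no

SE = σ/√n = 6/√19 = 1.3765
z = (x̄−μ₀)/SE = (37.16−36)/1.3765 = 0.8427
p-value (one-sided, H₁ greater) = 0.19969
At α=0.1: p ≥ α → fail to reject H₀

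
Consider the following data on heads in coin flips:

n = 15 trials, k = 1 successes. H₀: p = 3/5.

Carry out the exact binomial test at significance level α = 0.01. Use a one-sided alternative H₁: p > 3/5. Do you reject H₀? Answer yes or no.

reject H₀: no

Exact binomial: n=15, k=1, p₀=3/5=0.6000
P(X≥1) from Σ C(n,i)·p₀^i·(1−p₀)^(n−i)
p-value (one-sided, H₁ greater) = 1.00000
At α=0.01: p ≥ α → fail to reject H₀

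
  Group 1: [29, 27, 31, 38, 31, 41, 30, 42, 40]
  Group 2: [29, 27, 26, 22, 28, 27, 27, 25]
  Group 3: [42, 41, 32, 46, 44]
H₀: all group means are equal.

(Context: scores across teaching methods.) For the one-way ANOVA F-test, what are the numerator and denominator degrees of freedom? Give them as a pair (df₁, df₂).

k = 3 groups, N = 22 total
df = (k−1, N−k) = (3−1, 22−3) = (2, 19)

degrees of freedom = [2, 19]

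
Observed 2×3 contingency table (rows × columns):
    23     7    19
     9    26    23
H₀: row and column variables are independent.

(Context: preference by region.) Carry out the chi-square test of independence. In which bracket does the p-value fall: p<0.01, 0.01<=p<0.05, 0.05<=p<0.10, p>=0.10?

p-value bracket: p<0.01

Row totals [49, 58], col totals [32, 33, 42], n=107
χ² = (23−14.65)²/14.65 + (7−15.11)²/15.11 + (19−19.23)²/19.23 + (9−17.35)²/17.35 + (26−17.89)²/17.89 + (23−22.77)²/22.77 = 16.8072
df = 2
p-value (upper-tail) = 0.00022
→ bracket: p<0.01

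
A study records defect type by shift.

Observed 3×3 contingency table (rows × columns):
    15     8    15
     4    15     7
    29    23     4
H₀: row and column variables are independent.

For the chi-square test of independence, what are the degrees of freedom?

df = (r−1)(c−1) = (3−1)·(3−1) = 4

degrees of freedom = 4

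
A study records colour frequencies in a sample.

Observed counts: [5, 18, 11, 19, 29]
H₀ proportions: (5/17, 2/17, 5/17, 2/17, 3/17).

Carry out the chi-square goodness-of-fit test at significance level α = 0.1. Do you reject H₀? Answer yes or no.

reject H₀: yes

n = 82; E_i = n·p_i = [24.12, 9.65, 24.12, 9.65, 14.47]
χ² = (5−24.12)²/24.12 + (18−9.65)²/9.65 + (11−24.12)²/24.12 + (19−9.65)²/9.65 + (29−14.47)²/14.47 = 53.1776
df = 4
p-value (upper-tail) = 0.00000
At α=0.1: p < α → reject H₀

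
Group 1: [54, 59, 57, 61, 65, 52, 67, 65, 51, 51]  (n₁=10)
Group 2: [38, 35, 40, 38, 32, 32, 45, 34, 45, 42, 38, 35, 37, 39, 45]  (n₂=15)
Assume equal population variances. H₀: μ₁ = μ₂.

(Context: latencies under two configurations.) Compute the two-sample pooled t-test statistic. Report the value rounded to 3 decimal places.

test statistic = 9.427

x̄₁=58.200, s₁=6.143, n₁=10
x̄₂=38.333, s₂=4.419, n₂=15
s_p² = [9·6.143² + 14·4.419²]/23 = 26.6493
SE = √(s_p²·(1/10+1/15)) = 2.1075
t = (58.200−38.333)/2.1075 = 9.4267
df = 23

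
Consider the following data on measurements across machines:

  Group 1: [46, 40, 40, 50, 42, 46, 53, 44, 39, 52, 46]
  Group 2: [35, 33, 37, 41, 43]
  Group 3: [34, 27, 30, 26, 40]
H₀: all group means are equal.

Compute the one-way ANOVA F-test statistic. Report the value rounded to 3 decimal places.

test statistic = 14.424

Group means [45.27, 37.80, 31.40], grand mean 40.190
SSB = Σnᵢ(x̄ᵢ−x̄)² = 699.056; SSW = ΣΣ(x−x̄ᵢ)² = 436.182
MSB = 699.056/2 = 349.5281; MSW = 436.182/18 = 24.2323
F = MSB/MSW = 14.4240
df = (2, 18)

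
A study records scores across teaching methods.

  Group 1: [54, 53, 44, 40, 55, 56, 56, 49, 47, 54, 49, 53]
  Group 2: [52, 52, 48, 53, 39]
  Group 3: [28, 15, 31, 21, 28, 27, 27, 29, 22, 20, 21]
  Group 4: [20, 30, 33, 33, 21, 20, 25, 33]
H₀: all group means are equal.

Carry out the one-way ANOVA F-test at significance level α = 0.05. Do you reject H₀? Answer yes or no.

reject H₀: yes

Group means [50.83, 48.80, 24.45, 26.88], grand mean 37.167
SSB = Σnᵢ(x̄ᵢ−x̄)² = 5542.931; SSW = ΣΣ(x−x̄ᵢ)² = 916.069
MSB = 5542.931/3 = 1847.6437; MSW = 916.069/32 = 28.6272
F = MSB/MSW = 64.5416
df = (3, 32)
p-value (upper-tail) = 0.00000
At α=0.05: p < α → reject H₀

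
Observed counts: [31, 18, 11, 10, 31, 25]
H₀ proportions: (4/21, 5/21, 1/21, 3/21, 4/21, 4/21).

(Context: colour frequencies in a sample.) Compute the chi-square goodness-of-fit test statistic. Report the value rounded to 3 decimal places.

n = 126; E_i = n·p_i = [24.00, 30.00, 6.00, 18.00, 24.00, 24.00]
χ² = (31−24.00)²/24.00 + (18−30.00)²/30.00 + (11−6.00)²/6.00 + (10−18.00)²/18.00 + (31−24.00)²/24.00 + (25−24.00)²/24.00 = 16.6472
df = 5

test statistic = 16.647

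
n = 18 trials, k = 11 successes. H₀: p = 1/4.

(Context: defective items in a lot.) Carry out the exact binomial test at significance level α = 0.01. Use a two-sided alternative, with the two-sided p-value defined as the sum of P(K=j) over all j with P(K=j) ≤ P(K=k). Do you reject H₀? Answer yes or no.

Exact binomial: n=18, k=11, p₀=1/4=0.2500
P(X=j) = C(n,j)·p₀^j·(1−p₀)^(n−j); p = Σ P(X=j) over j with P(X=j) ≤ P(X=11)
p-value (two-sided) = 0.00124
At α=0.01: p < α → reject H₀

reject H₀: yes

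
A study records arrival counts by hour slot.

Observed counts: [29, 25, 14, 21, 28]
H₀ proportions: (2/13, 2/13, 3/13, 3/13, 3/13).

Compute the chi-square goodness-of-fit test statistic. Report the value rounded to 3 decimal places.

n = 117; E_i = n·p_i = [18.00, 18.00, 27.00, 27.00, 27.00]
χ² = (29−18.00)²/18.00 + (25−18.00)²/18.00 + (14−27.00)²/27.00 + (21−27.00)²/27.00 + (28−27.00)²/27.00 = 17.0741
df = 4

test statistic = 17.074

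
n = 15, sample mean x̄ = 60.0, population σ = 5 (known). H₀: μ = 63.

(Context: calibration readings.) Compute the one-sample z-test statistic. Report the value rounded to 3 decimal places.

SE = σ/√n = 5/√15 = 1.2910
z = (x̄−μ₀)/SE = (60.0−63)/1.2910 = -2.3238

test statistic = -2.324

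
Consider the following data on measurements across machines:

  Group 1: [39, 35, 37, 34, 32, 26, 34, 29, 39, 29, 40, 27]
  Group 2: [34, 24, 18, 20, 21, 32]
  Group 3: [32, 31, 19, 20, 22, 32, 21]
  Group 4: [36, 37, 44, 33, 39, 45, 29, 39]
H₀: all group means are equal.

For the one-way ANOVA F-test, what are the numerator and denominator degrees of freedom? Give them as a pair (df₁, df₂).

degrees of freedom = [3, 29]

k = 4 groups, N = 33 total
df = (k−1, N−k) = (4−1, 33−4) = (3, 29)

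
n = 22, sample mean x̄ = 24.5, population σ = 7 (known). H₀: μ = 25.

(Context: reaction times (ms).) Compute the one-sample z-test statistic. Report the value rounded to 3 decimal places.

SE = σ/√n = 7/√22 = 1.4924
z = (x̄−μ₀)/SE = (24.5−25)/1.4924 = -0.3350

test statistic = -0.335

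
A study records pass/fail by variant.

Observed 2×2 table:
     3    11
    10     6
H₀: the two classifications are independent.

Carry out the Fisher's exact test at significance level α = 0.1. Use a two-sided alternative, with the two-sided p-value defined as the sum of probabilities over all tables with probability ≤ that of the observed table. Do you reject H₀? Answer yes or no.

Margins: r₁=14, r₂=16, c₁=13, c₂=17, n=30
p_obs = C(14,3)·C(16,10)/C(30,13); sum pmf over tables with pmf ≤ p_obs
p-value (two-sided) = 0.03293
At α=0.1: p < α → reject H₀

reject H₀: yes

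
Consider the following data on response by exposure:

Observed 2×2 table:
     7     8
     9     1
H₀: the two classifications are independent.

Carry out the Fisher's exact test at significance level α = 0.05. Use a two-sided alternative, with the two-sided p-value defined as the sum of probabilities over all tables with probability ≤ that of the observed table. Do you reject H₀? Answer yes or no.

Margins: r₁=15, r₂=10, c₁=16, c₂=9, n=25
p_obs = C(15,7)·C(10,9)/C(25,16); sum pmf over tables with pmf ≤ p_obs
p-value (two-sided) = 0.04045
At α=0.05: p < α → reject H₀

reject H₀: yes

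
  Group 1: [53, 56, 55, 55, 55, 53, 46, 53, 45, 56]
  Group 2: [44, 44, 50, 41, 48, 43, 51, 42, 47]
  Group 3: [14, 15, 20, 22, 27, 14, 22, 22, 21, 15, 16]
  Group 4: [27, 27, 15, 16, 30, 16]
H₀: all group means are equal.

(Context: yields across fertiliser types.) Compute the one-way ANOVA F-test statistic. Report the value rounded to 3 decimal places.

Group means [52.70, 45.56, 18.91, 21.83], grand mean 35.444
SSB = Σnᵢ(x̄ᵢ−x̄)² = 8016.824; SSW = ΣΣ(x−x̄ᵢ)² = 666.065
MSB = 8016.824/3 = 2672.2747; MSW = 666.065/32 = 20.8145
F = MSB/MSW = 128.3851
df = (3, 32)

test statistic = 128.385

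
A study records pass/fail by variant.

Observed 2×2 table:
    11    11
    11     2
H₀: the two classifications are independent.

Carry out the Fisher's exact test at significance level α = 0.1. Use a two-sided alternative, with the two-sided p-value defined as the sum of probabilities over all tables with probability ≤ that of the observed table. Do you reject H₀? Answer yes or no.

Margins: r₁=22, r₂=13, c₁=22, c₂=13, n=35
p_obs = C(22,11)·C(13,11)/C(35,22); sum pmf over tables with pmf ≤ p_obs
p-value (two-sided) = 0.07011
At α=0.1: p < α → reject H₀

reject H₀: yes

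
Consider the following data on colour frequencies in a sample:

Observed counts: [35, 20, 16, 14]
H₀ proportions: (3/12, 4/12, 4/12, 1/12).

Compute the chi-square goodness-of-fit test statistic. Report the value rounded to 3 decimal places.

test statistic = 23.471

n = 85; E_i = n·p_i = [21.25, 28.33, 28.33, 7.08]
χ² = (35−21.25)²/21.25 + (20−28.33)²/28.33 + (16−28.33)²/28.33 + (14−7.08)²/7.08 = 23.4706
df = 3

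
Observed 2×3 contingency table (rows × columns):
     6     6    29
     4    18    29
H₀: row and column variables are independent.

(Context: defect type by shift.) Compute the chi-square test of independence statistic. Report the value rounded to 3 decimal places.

Row totals [41, 51], col totals [10, 24, 58], n=92
χ² = (6−4.46)²/4.46 + (6−10.70)²/10.70 + (29−25.85)²/25.85 + (4−5.54)²/5.54 + (18−13.30)²/13.30 + (29−32.15)²/32.15 = 5.3766
df = 2

test statistic = 5.377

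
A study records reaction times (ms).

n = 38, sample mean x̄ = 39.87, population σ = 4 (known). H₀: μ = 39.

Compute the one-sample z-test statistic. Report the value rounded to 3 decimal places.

SE = σ/√n = 4/√38 = 0.6489
z = (x̄−μ₀)/SE = (39.87−39)/0.6489 = 1.3408

test statistic = 1.341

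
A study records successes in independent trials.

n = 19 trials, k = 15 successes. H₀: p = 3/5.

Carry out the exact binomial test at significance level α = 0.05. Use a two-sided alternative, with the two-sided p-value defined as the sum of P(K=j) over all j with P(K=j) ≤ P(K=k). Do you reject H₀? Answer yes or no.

Exact binomial: n=19, k=15, p₀=3/5=0.6000
P(X=j) = C(n,j)·p₀^j·(1−p₀)^(n−j); p = Σ P(X=j) over j with P(X=j) ≤ P(X=15)
p-value (two-sided) = 0.10484
At α=0.05: p ≥ α → fail to reject H₀

reject H₀: no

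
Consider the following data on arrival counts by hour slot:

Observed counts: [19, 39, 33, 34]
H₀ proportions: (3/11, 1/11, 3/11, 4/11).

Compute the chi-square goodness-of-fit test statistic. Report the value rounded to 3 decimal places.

test statistic = 76.813

n = 125; E_i = n·p_i = [34.09, 11.36, 34.09, 45.45]
χ² = (19−34.09)²/34.09 + (39−11.36)²/11.36 + (33−34.09)²/34.09 + (34−45.45)²/45.45 = 76.8133
df = 3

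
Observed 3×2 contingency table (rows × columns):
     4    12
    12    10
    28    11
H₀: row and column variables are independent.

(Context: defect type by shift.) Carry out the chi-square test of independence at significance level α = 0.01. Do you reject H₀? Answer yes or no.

Row totals [16, 22, 39], col totals [44, 33], n=77
χ² = (4−9.14)²/9.14 + (12−6.86)²/6.86 + (12−12.57)²/12.57 + (10−9.43)²/9.43 + (28−22.29)²/22.29 + (11−16.71)²/16.71 = 10.2294
df = 2
p-value (upper-tail) = 0.00601
At α=0.01: p < α → reject H₀

reject H₀: yes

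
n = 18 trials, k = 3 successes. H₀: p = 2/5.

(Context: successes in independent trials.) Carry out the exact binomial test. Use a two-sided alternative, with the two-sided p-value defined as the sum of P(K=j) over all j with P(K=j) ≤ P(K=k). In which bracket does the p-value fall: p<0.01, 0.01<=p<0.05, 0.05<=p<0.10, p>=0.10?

Exact binomial: n=18, k=3, p₀=2/5=0.4000
P(X=j) = C(n,j)·p₀^j·(1−p₀)^(n−j); p = Σ P(X=j) over j with P(X=j) ≤ P(X=3)
p-value (two-sided) = 0.05306
→ bracket: 0.05<=p<0.10

p-value bracket: 0.05<=p<0.10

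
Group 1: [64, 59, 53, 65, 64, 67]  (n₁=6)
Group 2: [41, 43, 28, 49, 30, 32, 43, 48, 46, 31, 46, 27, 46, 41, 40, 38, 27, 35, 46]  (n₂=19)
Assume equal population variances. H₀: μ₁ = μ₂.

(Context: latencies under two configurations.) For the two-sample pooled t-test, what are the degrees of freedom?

degrees of freedom = 23

df = n₁ + n₂ − 2 = 6 + 19 − 2 = 23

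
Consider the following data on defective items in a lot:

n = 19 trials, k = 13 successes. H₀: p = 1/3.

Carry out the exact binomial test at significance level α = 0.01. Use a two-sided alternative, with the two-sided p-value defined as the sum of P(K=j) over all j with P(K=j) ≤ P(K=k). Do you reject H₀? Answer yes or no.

Exact binomial: n=19, k=13, p₀=1/3=0.3333
P(X=j) = C(n,j)·p₀^j·(1−p₀)^(n−j); p = Σ P(X=j) over j with P(X=j) ≤ P(X=13)
p-value (two-sided) = 0.00233
At α=0.01: p < α → reject H₀

reject H₀: yes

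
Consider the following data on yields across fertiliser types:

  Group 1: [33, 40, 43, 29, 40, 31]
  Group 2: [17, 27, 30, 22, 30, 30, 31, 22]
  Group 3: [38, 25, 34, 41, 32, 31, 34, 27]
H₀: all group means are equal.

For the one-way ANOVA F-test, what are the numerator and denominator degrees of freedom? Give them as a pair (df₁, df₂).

degrees of freedom = [2, 19]

k = 3 groups, N = 22 total
df = (k−1, N−k) = (3−1, 22−3) = (2, 19)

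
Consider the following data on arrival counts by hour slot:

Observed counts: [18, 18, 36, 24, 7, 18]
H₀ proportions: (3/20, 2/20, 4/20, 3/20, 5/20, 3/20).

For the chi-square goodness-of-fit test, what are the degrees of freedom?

df = k − 1 = 6 − 1 = 5

degrees of freedom = 5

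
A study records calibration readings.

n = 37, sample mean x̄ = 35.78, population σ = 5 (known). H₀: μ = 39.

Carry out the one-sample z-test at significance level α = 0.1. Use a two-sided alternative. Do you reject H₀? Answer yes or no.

reject H₀: yes

SE = σ/√n = 5/√37 = 0.8220
z = (x̄−μ₀)/SE = (35.78−39)/0.8220 = -3.9173
p-value (two-sided) = 0.00009
At α=0.1: p < α → reject H₀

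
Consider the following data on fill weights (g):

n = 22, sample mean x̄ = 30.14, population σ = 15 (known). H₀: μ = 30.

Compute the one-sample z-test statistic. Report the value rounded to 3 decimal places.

SE = σ/√n = 15/√22 = 3.1980
z = (x̄−μ₀)/SE = (30.14−30)/3.1980 = 0.0438

test statistic = 0.044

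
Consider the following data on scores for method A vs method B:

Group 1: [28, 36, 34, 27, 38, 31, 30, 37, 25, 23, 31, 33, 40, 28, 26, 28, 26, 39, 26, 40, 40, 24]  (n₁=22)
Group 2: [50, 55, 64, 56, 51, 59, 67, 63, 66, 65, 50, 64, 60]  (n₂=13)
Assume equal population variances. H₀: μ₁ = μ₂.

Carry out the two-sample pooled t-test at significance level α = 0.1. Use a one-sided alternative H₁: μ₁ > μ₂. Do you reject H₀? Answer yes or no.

reject H₀: no

x̄₁=31.364, s₁=5.753, n₁=22
x̄₂=59.231, s₂=6.234, n₂=13
s_p² = [21·5.753² + 12·6.234²]/33 = 35.1939
SE = √(s_p²·(1/22+1/13)) = 2.0753
t = (31.364−59.231)/2.0753 = -13.4279
df = 33
p-value (one-sided, H₁ greater) = 1.00000
At α=0.1: p ≥ α → fail to reject H₀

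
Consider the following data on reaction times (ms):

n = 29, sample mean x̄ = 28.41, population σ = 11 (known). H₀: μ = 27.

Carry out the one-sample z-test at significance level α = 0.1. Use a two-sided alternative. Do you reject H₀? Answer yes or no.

SE = σ/√n = 11/√29 = 2.0426
z = (x̄−μ₀)/SE = (28.41−27)/2.0426 = 0.6903
p-value (two-sided) = 0.49002
At α=0.1: p ≥ α → fail to reject H₀

reject H₀: no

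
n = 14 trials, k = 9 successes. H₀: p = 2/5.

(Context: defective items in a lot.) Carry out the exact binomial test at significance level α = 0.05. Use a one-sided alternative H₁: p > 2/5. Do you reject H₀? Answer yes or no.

Exact binomial: n=14, k=9, p₀=2/5=0.4000
P(X≥9) from Σ C(n,i)·p₀^i·(1−p₀)^(n−i)
p-value (one-sided, H₁ greater) = 0.05832
At α=0.05: p ≥ α → fail to reject H₀

reject H₀: no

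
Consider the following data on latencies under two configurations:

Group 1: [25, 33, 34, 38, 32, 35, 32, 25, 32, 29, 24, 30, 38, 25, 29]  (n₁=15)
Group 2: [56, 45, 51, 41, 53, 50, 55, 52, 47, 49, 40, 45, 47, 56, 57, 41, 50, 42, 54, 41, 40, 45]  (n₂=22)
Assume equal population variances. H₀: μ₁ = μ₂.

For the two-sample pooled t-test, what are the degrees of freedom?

df = n₁ + n₂ − 2 = 15 + 22 − 2 = 35

degrees of freedom = 35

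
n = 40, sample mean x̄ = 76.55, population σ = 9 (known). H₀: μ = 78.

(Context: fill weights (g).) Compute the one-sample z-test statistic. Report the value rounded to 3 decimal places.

test statistic = -1.019

SE = σ/√n = 9/√40 = 1.4230
z = (x̄−μ₀)/SE = (76.55−78)/1.4230 = -1.0190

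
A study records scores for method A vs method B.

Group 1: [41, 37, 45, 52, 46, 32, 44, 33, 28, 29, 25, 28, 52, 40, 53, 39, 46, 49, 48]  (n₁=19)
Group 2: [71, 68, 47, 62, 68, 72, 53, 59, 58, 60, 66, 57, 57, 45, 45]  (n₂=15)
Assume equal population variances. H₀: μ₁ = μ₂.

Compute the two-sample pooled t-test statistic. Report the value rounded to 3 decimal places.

x̄₁=40.368, s₁=9.038, n₁=19
x̄₂=59.200, s₂=8.922, n₂=15
s_p² = [18·9.038² + 14·8.922²]/32 = 80.7757
SE = √(s_p²·(1/19+1/15)) = 3.1043
t = (40.368−59.200)/3.1043 = -6.0664
df = 32

test statistic = -6.066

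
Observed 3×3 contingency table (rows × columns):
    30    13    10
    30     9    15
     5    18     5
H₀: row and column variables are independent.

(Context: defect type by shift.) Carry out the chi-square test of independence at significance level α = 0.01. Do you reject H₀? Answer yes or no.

Row totals [53, 54, 28], col totals [65, 40, 30], n=135
χ² = (30−25.52)²/25.52 + (13−15.70)²/15.70 + (10−11.78)²/11.78 + (30−26.00)²/26.00 + (9−16.00)²/16.00 + (15−12.00)²/12.00 + (5−13.48)²/13.48 + (18−8.30)²/8.30 + (5−6.22)²/6.22 = 22.8746
df = 4
p-value (upper-tail) = 0.00013
At α=0.01: p < α → reject H₀

reject H₀: yes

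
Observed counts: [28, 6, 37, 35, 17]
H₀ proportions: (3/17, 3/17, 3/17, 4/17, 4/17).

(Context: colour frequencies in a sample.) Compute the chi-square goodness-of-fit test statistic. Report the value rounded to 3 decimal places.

test statistic = 30.161

n = 123; E_i = n·p_i = [21.71, 21.71, 21.71, 28.94, 28.94]
χ² = (28−21.71)²/21.71 + (6−21.71)²/21.71 + (37−21.71)²/21.71 + (35−28.94)²/28.94 + (17−28.94)²/28.94 = 30.1612
df = 4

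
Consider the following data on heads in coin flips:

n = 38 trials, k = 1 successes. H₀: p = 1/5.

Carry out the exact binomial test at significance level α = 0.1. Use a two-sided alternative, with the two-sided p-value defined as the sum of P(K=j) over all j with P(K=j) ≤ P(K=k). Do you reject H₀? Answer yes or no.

reject H₀: yes

Exact binomial: n=38, k=1, p₀=1/5=0.2000
P(X=j) = C(n,j)·p₀^j·(1−p₀)^(n−j); p = Σ P(X=j) over j with P(X=j) ≤ P(X=1)
p-value (two-sided) = 0.00374
At α=0.1: p < α → reject H₀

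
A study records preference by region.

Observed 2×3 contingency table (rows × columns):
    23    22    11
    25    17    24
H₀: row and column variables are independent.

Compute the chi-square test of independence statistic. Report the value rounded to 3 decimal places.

Row totals [56, 66], col totals [48, 39, 35], n=122
χ² = (23−22.03)²/22.03 + (22−17.90)²/17.90 + (11−16.07)²/16.07 + (25−25.97)²/25.97 + (17−21.10)²/21.10 + (24−18.93)²/18.93 = 4.7653
df = 2

test statistic = 4.765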